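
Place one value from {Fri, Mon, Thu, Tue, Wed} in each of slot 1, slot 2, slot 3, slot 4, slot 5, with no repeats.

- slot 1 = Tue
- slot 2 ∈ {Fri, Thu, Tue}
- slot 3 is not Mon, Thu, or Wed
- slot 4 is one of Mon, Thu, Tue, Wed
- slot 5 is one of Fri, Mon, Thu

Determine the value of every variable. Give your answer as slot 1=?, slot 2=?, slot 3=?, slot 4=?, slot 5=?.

slot 1 has just one choice, so slot 1 = Tue. Strike Tue from slot 2, slot 3, slot 4.
slot 3's domain is down to {Fri}, so slot 3 = Fri. Eliminate Fri elsewhere: slot 2, slot 5.
slot 2 must be Thu (only option left). Eliminate Thu elsewhere: slot 4, slot 5.
slot 5 has just one choice, so slot 5 = Mon. So slot 4 can't be Mon.
slot 4 must be Wed (only option left).

slot 1=Tue, slot 2=Thu, slot 3=Fri, slot 4=Wed, slot 5=Mon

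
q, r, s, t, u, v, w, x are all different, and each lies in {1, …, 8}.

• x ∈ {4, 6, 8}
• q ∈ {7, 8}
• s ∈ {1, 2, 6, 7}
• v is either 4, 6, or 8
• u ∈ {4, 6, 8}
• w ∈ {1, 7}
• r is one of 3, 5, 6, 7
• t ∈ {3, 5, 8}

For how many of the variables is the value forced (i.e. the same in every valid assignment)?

3

Among the 8 variables, 2 fits only s (and all 8 values in {1, 2, 3, 4, 5, 6, 7, 8} must be used), so s = 2.
The 7 still-open variables draw from only 7 values {1, 3, 4, 5, 6, 7, 8}, so each is used; only w can be 1, hence w = 1.
u, v, x between them cover only {4, 6, 8} — a naked triple. Remove those values from q, r, t.
q's domain is down to {7}, so q = 7. Strike 7 from r.
Determined: q=7, s=2, w=1. The other variables each still have more than one consistent value. That makes 3.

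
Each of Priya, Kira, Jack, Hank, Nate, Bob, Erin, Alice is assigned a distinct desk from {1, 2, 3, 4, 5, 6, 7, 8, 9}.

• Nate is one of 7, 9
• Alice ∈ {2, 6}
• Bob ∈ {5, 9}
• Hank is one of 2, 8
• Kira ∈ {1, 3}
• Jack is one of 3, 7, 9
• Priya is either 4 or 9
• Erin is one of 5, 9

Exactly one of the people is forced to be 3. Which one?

Bob and Erin share exactly the 2 values {5, 9}; by pigeonhole those values go to them, so strike 5, 9 from Priya, Jack, Nate.
Priya's domain is down to {4}, so Priya = 4.
Nate must be 7 (only option left). Eliminate 7 elsewhere: Jack.
So 3 goes to Jack.

Jack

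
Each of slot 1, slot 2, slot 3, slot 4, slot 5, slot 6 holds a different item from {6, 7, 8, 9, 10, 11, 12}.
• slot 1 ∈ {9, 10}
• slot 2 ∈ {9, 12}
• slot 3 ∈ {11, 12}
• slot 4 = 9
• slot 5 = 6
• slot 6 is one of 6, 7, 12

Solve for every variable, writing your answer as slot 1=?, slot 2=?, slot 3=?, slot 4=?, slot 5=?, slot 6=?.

slot 4 must be 9 (only option left). Remove 9 from slot 1, slot 2.
That leaves slot 5 = 6. So slot 6 can't be 6.
slot 1 has just one choice, so slot 1 = 10.
slot 2 has just one choice, so slot 2 = 12. Remove 12 from slot 3, slot 6.
slot 3 has just one choice, so slot 3 = 11.
That leaves slot 6 = 7.

slot 1=10, slot 2=12, slot 3=11, slot 4=9, slot 5=6, slot 6=7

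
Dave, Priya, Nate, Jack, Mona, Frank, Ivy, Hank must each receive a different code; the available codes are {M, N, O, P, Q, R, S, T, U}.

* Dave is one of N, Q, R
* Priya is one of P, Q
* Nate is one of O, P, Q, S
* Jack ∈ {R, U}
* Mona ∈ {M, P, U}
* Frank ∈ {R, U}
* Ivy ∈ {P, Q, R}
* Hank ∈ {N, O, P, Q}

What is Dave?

N

The 8 variables draw from only 8 values {M, N, O, P, Q, R, S, U}, so each is used; only Mona can be M, hence Mona = M.
The 7 still-open variables together cover exactly {N, O, P, Q, R, S, U} — 7 values for 7 variables — and S appears only in Nate's list, so Nate = S.
The 6 still-open variables together cover exactly {N, O, P, Q, R, U} — 6 values for 6 variables — and O appears only in Hank's list, so Hank = O.
Among the 5 still-open variables, N fits only Dave (and all 5 values in {N, P, Q, R, U} must be used), so Dave = N.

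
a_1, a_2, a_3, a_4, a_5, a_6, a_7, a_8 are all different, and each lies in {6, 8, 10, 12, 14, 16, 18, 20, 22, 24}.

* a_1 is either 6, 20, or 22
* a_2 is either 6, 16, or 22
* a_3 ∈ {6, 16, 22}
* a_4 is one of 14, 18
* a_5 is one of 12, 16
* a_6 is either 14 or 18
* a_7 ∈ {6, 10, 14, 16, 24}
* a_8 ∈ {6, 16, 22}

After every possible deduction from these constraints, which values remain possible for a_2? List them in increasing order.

a_4 and a_6 share exactly the 2 values {14, 18}; by pigeonhole those values go to them, so strike 14, 18 from a_7.
a_2, a_3, a_8 between them cover only {6, 16, 22} — a naked triple. Remove those values from a_1, a_5, a_7.
That leaves a_1 = 20.
a_5's domain is down to {12}, so a_5 = 12.
No further eliminations apply; a_2 can still be any of 6, 16, 22.

6, 16, 22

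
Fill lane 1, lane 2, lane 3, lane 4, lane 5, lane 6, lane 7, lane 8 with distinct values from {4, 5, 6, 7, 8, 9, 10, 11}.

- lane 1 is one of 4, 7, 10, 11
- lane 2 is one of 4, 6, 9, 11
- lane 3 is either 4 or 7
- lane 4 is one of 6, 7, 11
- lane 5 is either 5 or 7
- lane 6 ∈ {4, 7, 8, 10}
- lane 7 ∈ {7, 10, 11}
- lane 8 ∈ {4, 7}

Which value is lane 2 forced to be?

9

The 8 variables together cover exactly {4, 5, 6, 7, 8, 9, 10, 11} — 8 values for 8 variables — and 5 appears only in lane 5's list, so lane 5 = 5.
The 7 still-open variables draw from only 7 values {4, 6, 7, 8, 9, 10, 11}, so each is used; only lane 6 can be 8, hence lane 6 = 8.
Among the 6 still-open variables, 9 fits only lane 2 (and all 6 values in {4, 6, 7, 9, 10, 11} must be used), so lane 2 = 9.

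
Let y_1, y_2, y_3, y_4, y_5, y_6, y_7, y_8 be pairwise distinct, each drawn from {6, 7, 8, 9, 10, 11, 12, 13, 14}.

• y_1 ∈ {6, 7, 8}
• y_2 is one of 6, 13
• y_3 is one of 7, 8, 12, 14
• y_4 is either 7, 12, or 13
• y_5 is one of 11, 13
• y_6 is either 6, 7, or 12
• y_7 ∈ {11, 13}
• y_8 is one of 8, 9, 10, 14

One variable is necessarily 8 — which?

y_1

y_5 and y_7 share exactly the 2 values {11, 13}; by pigeonhole those values go to them, so strike 11, 13 from y_2, y_4.
y_2 must be 6 (only option left). Strike 6 from y_1, y_6.
y_4 and y_6 between them cover only {7, 12} — a naked pair. Remove those values from y_1, y_3.
So 8 goes to y_1.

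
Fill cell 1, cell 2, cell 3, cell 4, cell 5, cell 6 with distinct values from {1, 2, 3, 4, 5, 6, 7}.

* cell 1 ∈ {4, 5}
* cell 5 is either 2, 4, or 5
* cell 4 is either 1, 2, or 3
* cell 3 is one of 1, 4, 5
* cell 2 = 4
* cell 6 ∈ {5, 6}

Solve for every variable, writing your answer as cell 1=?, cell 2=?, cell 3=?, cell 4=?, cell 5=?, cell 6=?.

cell 2 must be 4 (only option left). Strike 4 from cell 1, cell 3, cell 5.
cell 1's domain is down to {5}, so cell 1 = 5. Strike 5 from cell 3, cell 5, cell 6.
cell 3's domain is down to {1}, so cell 3 = 1. So cell 4 can't be 1.
cell 5's domain is down to {2}, so cell 5 = 2. Remove 2 from cell 4.
cell 6's domain is down to {6}, so cell 6 = 6.
cell 4 must be 3 (only option left).

cell 1=5, cell 2=4, cell 3=1, cell 4=3, cell 5=2, cell 6=6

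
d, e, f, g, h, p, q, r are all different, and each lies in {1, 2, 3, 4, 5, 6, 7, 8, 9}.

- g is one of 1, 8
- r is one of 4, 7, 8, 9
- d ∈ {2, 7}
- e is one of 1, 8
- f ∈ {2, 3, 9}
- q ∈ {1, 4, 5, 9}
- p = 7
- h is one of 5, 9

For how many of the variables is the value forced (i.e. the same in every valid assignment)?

3

p has just one choice, so p = 7. Strike 7 from d, r.
d has just one choice, so d = 2. Strike 2 from f.
Among the 6 still-open variables, 3 fits only f (and all 6 values in {1, 3, 4, 5, 8, 9} must be used), so f = 3.
The 2 variables e and g are confined to {1, 8}, which locks those values in; drop them from q, r.
Determined: d=2, f=3, p=7. The other variables each still have more than one consistent value. That makes 3.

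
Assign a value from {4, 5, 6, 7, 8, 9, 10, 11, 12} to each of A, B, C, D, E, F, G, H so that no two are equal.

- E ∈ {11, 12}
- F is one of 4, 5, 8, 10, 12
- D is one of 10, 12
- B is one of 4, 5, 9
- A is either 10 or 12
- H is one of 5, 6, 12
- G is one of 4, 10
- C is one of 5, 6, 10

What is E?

The 8 variables together cover exactly {4, 5, 6, 8, 9, 10, 11, 12} — 8 values for 8 variables — and 8 appears only in F's list, so F = 8.
The 7 still-open variables draw from only 7 values {4, 5, 6, 9, 10, 11, 12}, so each is used; only B can be 9, hence B = 9.
The 6 still-open variables together cover exactly {4, 5, 6, 10, 11, 12} — 6 values for 6 variables — and 4 appears only in G's list, so G = 4.
The 5 still-open variables draw from only 5 values {5, 6, 10, 11, 12}, so each is used; only E can be 11, hence E = 11.

11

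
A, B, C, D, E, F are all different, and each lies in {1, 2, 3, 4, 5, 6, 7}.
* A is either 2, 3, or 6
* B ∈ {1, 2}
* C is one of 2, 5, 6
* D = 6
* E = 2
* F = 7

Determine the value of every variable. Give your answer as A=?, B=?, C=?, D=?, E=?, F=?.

A=3, B=1, C=5, D=6, E=2, F=7

D's domain is down to {6}, so D = 6. Remove 6 from A, C.
E must be 2 (only option left). Remove 2 from A, B, C.
That leaves F = 7.
That leaves A = 3.
That leaves B = 1.
C must be 5 (only option left).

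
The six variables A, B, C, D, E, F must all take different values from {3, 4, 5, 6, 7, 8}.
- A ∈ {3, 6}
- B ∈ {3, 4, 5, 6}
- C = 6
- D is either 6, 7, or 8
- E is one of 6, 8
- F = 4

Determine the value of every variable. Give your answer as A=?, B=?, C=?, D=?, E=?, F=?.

A=3, B=5, C=6, D=7, E=8, F=4

C has just one choice, so C = 6. Eliminate 6 elsewhere: A, B, D, E.
That leaves E = 8. So D can't be 8.
That leaves F = 4. Remove 4 from B.
A's domain is down to {3}, so A = 3. Strike 3 from B.
That leaves B = 5.
That leaves D = 7.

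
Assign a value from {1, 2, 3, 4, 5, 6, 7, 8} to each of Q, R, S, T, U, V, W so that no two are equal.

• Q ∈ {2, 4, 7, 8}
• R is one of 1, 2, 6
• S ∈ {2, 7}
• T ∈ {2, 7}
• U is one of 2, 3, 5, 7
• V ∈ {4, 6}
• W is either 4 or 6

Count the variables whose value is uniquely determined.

2

S and T between them cover only {2, 7} — a naked pair. Remove those values from Q, R, U.
V and W share exactly the 2 values {4, 6}; by pigeonhole those values go to them, so strike 4, 6 from Q, R.
Q's domain is down to {8}, so Q = 8.
R's domain is down to {1}, so R = 1.
Determined: Q=8, R=1. The other variables each still have more than one consistent value. That makes 2.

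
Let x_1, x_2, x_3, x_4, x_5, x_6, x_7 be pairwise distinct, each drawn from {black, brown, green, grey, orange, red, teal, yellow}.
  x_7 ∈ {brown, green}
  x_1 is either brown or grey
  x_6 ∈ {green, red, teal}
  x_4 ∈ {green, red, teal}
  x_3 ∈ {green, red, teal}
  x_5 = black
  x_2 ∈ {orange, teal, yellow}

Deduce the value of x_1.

grey

x_5 must be black (only option left).
x_3, x_4, x_6 between them cover only {green, red, teal} — a naked triple. Remove those values from x_2, x_7.
x_7 has just one choice, so x_7 = brown. Eliminate brown elsewhere: x_1.
So x_1 = grey.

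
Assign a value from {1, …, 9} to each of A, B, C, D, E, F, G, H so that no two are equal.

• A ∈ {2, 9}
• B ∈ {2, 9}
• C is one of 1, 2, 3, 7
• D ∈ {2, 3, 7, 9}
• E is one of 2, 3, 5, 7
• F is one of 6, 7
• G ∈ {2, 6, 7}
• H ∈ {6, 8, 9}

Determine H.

8

Among the 8 variables, 1 fits only C (and all 8 values in {1, 2, 3, 5, 6, 7, 8, 9} must be used), so C = 1.
The 7 still-open variables draw from only 7 values {2, 3, 5, 6, 7, 8, 9}, so each is used; only E can be 5, hence E = 5.
The 6 still-open variables together cover exactly {2, 3, 6, 7, 8, 9} — 6 values for 6 variables — and 3 appears only in D's list, so D = 3.
The 5 still-open variables together cover exactly {2, 6, 7, 8, 9} — 5 values for 5 variables — and 8 appears only in H's list, so H = 8.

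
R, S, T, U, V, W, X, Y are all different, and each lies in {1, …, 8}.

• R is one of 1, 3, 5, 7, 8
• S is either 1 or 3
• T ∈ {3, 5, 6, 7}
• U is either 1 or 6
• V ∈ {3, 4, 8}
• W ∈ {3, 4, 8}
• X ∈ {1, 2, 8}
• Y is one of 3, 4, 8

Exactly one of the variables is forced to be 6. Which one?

The 8 variables together cover exactly {1, 2, 3, 4, 5, 6, 7, 8} — 8 values for 8 variables — and 2 appears only in X's list, so X = 2.
V, W, Y share exactly the 3 values {3, 4, 8}; by pigeonhole those values go to them, so strike 3, 4, 8 from R, S, T.
That leaves S = 1. Eliminate 1 elsewhere: R, U.
So 6 goes to U.

U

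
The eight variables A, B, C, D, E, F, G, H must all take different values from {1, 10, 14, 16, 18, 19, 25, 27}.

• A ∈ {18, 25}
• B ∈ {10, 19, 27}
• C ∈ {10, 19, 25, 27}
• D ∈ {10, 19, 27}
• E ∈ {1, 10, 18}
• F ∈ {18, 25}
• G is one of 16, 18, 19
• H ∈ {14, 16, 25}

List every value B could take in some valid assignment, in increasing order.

10, 19, 27

Among the 8 variables, 1 fits only E (and all 8 values in {1, 10, 14, 16, 18, 19, 25, 27} must be used), so E = 1.
The 7 still-open variables together cover exactly {10, 14, 16, 18, 19, 25, 27} — 7 values for 7 variables — and 14 appears only in H's list, so H = 14.
Among the 6 still-open variables, 16 fits only G (and all 6 values in {10, 16, 18, 19, 25, 27} must be used), so G = 16.
A and F between them cover only {18, 25} — a naked pair. Remove those values from C.
No further eliminations apply; B can still be any of 10, 19, 27.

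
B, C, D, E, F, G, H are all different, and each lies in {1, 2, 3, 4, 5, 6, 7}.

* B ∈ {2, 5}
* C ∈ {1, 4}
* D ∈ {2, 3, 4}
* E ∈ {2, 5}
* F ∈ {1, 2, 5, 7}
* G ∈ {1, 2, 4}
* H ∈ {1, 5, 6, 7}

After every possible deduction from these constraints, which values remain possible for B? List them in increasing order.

Among the 7 variables, 3 fits only D (and all 7 values in {1, 2, 3, 4, 5, 6, 7} must be used), so D = 3.
The 6 still-open variables together cover exactly {1, 2, 4, 5, 6, 7} — 6 values for 6 variables — and 6 appears only in H's list, so H = 6.
The 5 still-open variables together cover exactly {1, 2, 4, 5, 7} — 5 values for 5 variables — and 7 appears only in F's list, so F = 7.
B and E share exactly the 2 values {2, 5}; by pigeonhole those values go to them, so strike 2, 5 from G.
No further eliminations apply; B can still be any of 2, 5.

2, 5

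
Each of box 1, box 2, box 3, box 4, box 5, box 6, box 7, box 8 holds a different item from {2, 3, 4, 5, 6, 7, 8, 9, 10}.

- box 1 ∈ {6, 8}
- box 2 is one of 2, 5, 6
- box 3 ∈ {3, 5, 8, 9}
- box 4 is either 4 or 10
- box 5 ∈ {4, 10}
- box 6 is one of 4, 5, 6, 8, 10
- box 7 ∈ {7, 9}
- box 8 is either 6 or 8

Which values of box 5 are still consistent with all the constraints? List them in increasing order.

4, 10

The 2 variables box 1 and box 8 are confined to {6, 8}, which locks those values in; drop them from box 2, box 3, box 6.
box 4 and box 5 share exactly the 2 values {4, 10}; by pigeonhole those values go to them, so strike 4, 10 from box 6.
box 6's domain is down to {5}, so box 6 = 5. Remove 5 from box 2, box 3.
box 2 must be 2 (only option left).
No further eliminations apply; box 5 can still be any of 4, 10.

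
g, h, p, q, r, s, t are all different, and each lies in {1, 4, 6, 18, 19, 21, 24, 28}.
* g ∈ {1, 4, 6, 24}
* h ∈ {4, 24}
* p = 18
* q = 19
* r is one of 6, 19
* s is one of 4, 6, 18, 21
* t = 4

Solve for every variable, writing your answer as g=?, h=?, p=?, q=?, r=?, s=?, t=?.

g=1, h=24, p=18, q=19, r=6, s=21, t=4

p has just one choice, so p = 18. So s can't be 18.
q must be 19 (only option left). Strike 19 from r.
That leaves r = 6. Eliminate 6 elsewhere: g, s.
t must be 4 (only option left). Strike 4 from g, h, s.
That leaves h = 24. Eliminate 24 elsewhere: g.
That leaves s = 21.
g's domain is down to {1}, so g = 1.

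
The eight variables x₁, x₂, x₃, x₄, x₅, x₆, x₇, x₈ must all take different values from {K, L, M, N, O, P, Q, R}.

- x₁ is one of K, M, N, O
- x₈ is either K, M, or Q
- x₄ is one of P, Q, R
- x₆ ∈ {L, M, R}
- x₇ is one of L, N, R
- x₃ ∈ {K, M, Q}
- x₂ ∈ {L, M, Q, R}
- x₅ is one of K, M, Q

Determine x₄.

P

The 8 variables draw from only 8 values {K, L, M, N, O, P, Q, R}, so each is used; only x₁ can be O, hence x₁ = O.
The 7 still-open variables together cover exactly {K, L, M, N, P, Q, R} — 7 values for 7 variables — and N appears only in x₇'s list, so x₇ = N.
The 6 still-open variables together cover exactly {K, L, M, P, Q, R} — 6 values for 6 variables — and P appears only in x₄'s list, so x₄ = P.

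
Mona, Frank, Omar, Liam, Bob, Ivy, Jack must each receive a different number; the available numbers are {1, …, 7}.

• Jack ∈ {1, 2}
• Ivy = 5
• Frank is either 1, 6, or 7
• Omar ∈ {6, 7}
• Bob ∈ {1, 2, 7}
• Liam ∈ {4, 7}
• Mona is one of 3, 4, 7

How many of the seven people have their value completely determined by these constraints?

Ivy must be 5 (only option left).
The 6 still-open variables together cover exactly {1, 2, 3, 4, 6, 7} — 6 values for 6 variables — and 3 appears only in Mona's list, so Mona = 3.
Among the 5 still-open variables, 4 fits only Liam (and all 5 values in {1, 2, 4, 6, 7} must be used), so Liam = 4.
Determined: Mona=3, Liam=4, Ivy=5. The other people each still have more than one consistent value. That makes 3.

3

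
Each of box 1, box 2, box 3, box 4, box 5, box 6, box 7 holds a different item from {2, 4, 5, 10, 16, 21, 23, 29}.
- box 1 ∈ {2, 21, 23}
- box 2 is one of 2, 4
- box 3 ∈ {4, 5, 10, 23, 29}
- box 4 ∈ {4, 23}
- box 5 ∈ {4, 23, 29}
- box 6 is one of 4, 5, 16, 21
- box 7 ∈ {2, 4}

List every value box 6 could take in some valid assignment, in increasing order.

5, 16

box 2 and box 7 share exactly the 2 values {2, 4}; by pigeonhole those values go to them, so strike 2, 4 from box 1, box 3, box 4, box 5, box 6.
box 4 must be 23 (only option left). Strike 23 from box 1, box 3, box 5.
box 5's domain is down to {29}, so box 5 = 29. Remove 29 from box 3.
box 1's domain is down to {21}, so box 1 = 21. So box 6 can't be 21.
No further eliminations apply; box 6 can still be any of 5, 16.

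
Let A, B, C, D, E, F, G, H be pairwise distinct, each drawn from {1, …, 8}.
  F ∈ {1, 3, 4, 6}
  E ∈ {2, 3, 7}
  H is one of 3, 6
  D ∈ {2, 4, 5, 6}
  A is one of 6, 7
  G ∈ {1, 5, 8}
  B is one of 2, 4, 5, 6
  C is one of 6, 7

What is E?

2

Among the 8 variables, 8 fits only G (and all 8 values in {1, 2, 3, 4, 5, 6, 7, 8} must be used), so G = 8.
Among the 7 still-open variables, 1 fits only F (and all 7 values in {1, 2, 3, 4, 5, 6, 7} must be used), so F = 1.
The 2 variables A and C are confined to {6, 7}, which locks those values in; drop them from B, D, E, H.
That leaves H = 3. Remove 3 from E.
So E = 2.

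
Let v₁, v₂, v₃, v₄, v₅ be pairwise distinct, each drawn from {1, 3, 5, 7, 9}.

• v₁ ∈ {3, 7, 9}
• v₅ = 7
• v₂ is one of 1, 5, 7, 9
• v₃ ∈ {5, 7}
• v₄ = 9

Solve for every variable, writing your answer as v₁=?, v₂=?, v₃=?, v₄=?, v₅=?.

v₄ has just one choice, so v₄ = 9. So v₁, v₂ can't be 9.
v₅ has just one choice, so v₅ = 7. Strike 7 from v₁, v₂, v₃.
v₁ must be 3 (only option left).
v₃'s domain is down to {5}, so v₃ = 5. Eliminate 5 elsewhere: v₂.
v₂'s domain is down to {1}, so v₂ = 1.

v₁=3, v₂=1, v₃=5, v₄=9, v₅=7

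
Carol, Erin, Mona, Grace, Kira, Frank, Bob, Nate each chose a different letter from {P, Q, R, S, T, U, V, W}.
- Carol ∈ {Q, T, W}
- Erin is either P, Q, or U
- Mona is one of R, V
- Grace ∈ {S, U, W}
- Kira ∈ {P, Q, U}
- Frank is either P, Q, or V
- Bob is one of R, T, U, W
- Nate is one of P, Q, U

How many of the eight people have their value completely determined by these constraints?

3

The 8 variables together cover exactly {P, Q, R, S, T, U, V, W} — 8 values for 8 variables — and S appears only in Grace's list, so Grace = S.
Erin, Kira, Nate share exactly the 3 values {P, Q, U}; by pigeonhole those values go to them, so strike P, Q, U from Carol, Frank, Bob.
Frank must be V (only option left). Remove V from Mona.
Mona must be R (only option left). So Bob can't be R.
Determined: Mona=R, Grace=S, Frank=V. The other people each still have more than one consistent value. That makes 3.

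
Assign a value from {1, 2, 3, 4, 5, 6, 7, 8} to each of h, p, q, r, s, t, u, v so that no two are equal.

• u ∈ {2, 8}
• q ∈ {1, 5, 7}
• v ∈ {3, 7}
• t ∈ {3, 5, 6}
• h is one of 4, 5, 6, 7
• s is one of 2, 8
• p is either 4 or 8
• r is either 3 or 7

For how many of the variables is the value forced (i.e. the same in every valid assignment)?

Among the 8 variables, 1 fits only q (and all 8 values in {1, 2, 3, 4, 5, 6, 7, 8} must be used), so q = 1.
r and v between them cover only {3, 7} — a naked pair. Remove those values from h, t.
s and u between them cover only {2, 8} — a naked pair. Remove those values from p.
p's domain is down to {4}, so p = 4. So h can't be 4.
Determined: p=4, q=1. The other variables each still have more than one consistent value. That makes 2.

2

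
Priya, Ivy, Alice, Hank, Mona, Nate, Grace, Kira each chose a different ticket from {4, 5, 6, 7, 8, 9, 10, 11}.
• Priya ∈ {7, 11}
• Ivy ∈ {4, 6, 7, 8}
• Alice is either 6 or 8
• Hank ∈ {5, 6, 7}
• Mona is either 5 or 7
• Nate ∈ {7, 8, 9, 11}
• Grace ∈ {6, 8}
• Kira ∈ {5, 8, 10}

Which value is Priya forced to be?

Among the 8 variables, 4 fits only Ivy (and all 8 values in {4, 5, 6, 7, 8, 9, 10, 11} must be used), so Ivy = 4.
The 7 still-open variables draw from only 7 values {5, 6, 7, 8, 9, 10, 11}, so each is used; only Nate can be 9, hence Nate = 9.
The 6 still-open variables draw from only 6 values {5, 6, 7, 8, 10, 11}, so each is used; only Kira can be 10, hence Kira = 10.
The 5 still-open variables draw from only 5 values {5, 6, 7, 8, 11}, so each is used; only Priya can be 11, hence Priya = 11.

11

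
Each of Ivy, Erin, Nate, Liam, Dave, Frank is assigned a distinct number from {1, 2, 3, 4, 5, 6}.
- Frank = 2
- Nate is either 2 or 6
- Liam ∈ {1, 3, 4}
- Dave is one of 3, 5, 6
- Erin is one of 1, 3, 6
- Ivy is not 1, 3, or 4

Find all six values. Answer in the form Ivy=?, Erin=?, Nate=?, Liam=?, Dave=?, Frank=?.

Ivy=5, Erin=1, Nate=6, Liam=4, Dave=3, Frank=2

Frank's domain is down to {2}, so Frank = 2. So Ivy, Nate can't be 2.
Nate's domain is down to {6}, so Nate = 6. Eliminate 6 elsewhere: Ivy, Erin, Dave.
Ivy has just one choice, so Ivy = 5. Remove 5 from Dave.
That leaves Dave = 3. Strike 3 from Erin, Liam.
That leaves Erin = 1. Eliminate 1 elsewhere: Liam.
Liam has just one choice, so Liam = 4.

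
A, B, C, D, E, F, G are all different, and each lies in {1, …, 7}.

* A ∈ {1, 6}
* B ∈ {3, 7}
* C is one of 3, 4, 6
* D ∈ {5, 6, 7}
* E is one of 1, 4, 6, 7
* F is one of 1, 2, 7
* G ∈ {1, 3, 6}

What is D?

5

The 7 variables draw from only 7 values {1, 2, 3, 4, 5, 6, 7}, so each is used; only F can be 2, hence F = 2.
The 6 still-open variables draw from only 6 values {1, 3, 4, 5, 6, 7}, so each is used; only D can be 5, hence D = 5.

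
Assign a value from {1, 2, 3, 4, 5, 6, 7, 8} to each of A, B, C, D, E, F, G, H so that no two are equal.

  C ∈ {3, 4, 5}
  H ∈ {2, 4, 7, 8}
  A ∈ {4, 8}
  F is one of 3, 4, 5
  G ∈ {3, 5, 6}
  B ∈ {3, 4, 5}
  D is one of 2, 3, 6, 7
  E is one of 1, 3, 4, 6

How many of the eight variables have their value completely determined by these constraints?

3

The 8 variables together cover exactly {1, 2, 3, 4, 5, 6, 7, 8} — 8 values for 8 variables — and 1 appears only in E's list, so E = 1.
B, C, F between them cover only {3, 4, 5} — a naked triple. Remove those values from A, D, G, H.
A's domain is down to {8}, so A = 8. Eliminate 8 elsewhere: H.
That leaves G = 6. Remove 6 from D.
Determined: A=8, E=1, G=6. The other variables each still have more than one consistent value. That makes 3.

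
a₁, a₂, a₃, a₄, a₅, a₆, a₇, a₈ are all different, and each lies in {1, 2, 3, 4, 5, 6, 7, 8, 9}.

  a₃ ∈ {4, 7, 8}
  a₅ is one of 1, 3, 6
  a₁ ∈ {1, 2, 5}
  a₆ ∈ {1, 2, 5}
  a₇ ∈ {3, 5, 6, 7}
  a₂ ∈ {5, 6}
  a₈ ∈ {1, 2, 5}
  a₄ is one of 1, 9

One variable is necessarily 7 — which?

The 3 variables a₁, a₆, a₈ are confined to {1, 2, 5}, which locks those values in; drop them from a₂, a₄, a₅, a₇.
a₂ must be 6 (only option left). So a₅, a₇ can't be 6.
That leaves a₄ = 9.
a₅'s domain is down to {3}, so a₅ = 3. Eliminate 3 elsewhere: a₇.
So 7 goes to a₇.

a₇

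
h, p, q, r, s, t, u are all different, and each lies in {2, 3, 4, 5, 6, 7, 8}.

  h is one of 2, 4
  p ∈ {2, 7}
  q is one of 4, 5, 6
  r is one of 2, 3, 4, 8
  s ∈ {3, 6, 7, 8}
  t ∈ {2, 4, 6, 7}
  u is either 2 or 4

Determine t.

6

The 7 variables draw from only 7 values {2, 3, 4, 5, 6, 7, 8}, so each is used; only q can be 5, hence q = 5.
h and u between them cover only {2, 4} — a naked pair. Remove those values from p, r, t.
That leaves p = 7. Eliminate 7 elsewhere: s, t.
So t = 6.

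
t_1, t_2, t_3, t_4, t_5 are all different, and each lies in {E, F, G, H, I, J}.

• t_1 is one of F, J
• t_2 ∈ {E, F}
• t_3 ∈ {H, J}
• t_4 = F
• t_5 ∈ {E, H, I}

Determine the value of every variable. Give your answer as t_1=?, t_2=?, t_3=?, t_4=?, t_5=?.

t_4's domain is down to {F}, so t_4 = F. Strike F from t_1, t_2.
That leaves t_1 = J. Strike J from t_3.
t_2 has just one choice, so t_2 = E. So t_5 can't be E.
That leaves t_3 = H. Remove H from t_5.
That leaves t_5 = I.

t_1=J, t_2=E, t_3=H, t_4=F, t_5=I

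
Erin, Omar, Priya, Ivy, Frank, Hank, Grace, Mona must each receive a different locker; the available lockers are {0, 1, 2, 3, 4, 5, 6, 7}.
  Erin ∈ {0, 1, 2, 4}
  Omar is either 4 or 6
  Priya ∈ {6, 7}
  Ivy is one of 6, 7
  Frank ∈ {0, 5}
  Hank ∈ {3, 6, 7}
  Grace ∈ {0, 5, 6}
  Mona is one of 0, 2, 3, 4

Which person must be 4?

Omar

Among the 8 variables, 1 fits only Erin (and all 8 values in {0, 1, 2, 3, 4, 5, 6, 7} must be used), so Erin = 1.
The 7 still-open variables draw from only 7 values {0, 2, 3, 4, 5, 6, 7}, so each is used; only Mona can be 2, hence Mona = 2.
The 6 still-open variables together cover exactly {0, 3, 4, 5, 6, 7} — 6 values for 6 variables — and 3 appears only in Hank's list, so Hank = 3.
The 5 still-open variables together cover exactly {0, 4, 5, 6, 7} — 5 values for 5 variables — and 4 appears only in Omar's list, so Omar = 4.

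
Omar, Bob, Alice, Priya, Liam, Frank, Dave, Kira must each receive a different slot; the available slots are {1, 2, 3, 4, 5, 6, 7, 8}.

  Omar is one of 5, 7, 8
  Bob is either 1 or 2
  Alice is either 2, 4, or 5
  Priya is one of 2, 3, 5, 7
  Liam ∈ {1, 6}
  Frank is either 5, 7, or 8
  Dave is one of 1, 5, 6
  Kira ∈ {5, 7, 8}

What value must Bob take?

2

Among the 8 variables, 3 fits only Priya (and all 8 values in {1, 2, 3, 4, 5, 6, 7, 8} must be used), so Priya = 3.
The 7 still-open variables together cover exactly {1, 2, 4, 5, 6, 7, 8} — 7 values for 7 variables — and 4 appears only in Alice's list, so Alice = 4.
The 6 still-open variables draw from only 6 values {1, 2, 5, 6, 7, 8}, so each is used; only Bob can be 2, hence Bob = 2.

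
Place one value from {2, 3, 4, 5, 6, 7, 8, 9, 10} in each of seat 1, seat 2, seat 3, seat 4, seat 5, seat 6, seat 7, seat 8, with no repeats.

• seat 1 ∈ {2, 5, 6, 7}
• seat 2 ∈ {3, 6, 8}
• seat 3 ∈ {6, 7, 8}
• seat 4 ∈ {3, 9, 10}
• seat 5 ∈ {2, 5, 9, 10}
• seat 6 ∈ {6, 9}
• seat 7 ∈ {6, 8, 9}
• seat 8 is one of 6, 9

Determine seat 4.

The 2 variables seat 6 and seat 8 are confined to {6, 9}, which locks those values in; drop them from seat 1, seat 2, seat 3, seat 4, seat 5, seat 7.
seat 7 has just one choice, so seat 7 = 8. Strike 8 from seat 2, seat 3.
That leaves seat 2 = 3. Remove 3 from seat 4.
So seat 4 = 10.

10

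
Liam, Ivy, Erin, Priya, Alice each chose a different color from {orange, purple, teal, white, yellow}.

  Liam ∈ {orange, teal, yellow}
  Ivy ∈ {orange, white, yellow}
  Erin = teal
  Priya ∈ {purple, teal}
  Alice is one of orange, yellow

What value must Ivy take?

white

Erin's domain is down to {teal}, so Erin = teal. Strike teal from Liam, Priya.
Priya must be purple (only option left).
The 3 still-open variables together cover exactly {orange, white, yellow} — 3 values for 3 variables — and white appears only in Ivy's list, so Ivy = white.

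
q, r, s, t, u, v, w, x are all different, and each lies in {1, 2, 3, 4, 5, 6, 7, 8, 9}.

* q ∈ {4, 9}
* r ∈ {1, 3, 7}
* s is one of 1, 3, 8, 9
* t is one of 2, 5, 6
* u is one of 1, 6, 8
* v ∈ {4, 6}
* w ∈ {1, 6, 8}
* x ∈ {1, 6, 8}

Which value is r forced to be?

The 3 variables u, w, x are confined to {1, 6, 8}, which locks those values in; drop them from r, s, t, v.
v's domain is down to {4}, so v = 4. So q can't be 4.
q's domain is down to {9}, so q = 9. Strike 9 from s.
s has just one choice, so s = 3. So r can't be 3.
So r = 7.

7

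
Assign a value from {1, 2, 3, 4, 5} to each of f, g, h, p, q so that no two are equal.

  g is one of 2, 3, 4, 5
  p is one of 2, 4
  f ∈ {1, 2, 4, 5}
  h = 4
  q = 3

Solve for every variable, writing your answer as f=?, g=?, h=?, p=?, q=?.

f=1, g=5, h=4, p=2, q=3

h has just one choice, so h = 4. Strike 4 from f, g, p.
p's domain is down to {2}, so p = 2. Strike 2 from f, g.
q must be 3 (only option left). Eliminate 3 elsewhere: g.
g's domain is down to {5}, so g = 5. So f can't be 5.
f has just one choice, so f = 1.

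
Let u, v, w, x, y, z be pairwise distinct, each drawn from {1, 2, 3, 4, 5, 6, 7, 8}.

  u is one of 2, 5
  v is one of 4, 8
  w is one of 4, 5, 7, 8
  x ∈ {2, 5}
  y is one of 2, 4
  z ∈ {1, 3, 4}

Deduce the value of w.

7

u and x share exactly the 2 values {2, 5}; by pigeonhole those values go to them, so strike 2, 5 from w, y.
That leaves y = 4. So v, w, z can't be 4.
v's domain is down to {8}, so v = 8. Strike 8 from w.
So w = 7.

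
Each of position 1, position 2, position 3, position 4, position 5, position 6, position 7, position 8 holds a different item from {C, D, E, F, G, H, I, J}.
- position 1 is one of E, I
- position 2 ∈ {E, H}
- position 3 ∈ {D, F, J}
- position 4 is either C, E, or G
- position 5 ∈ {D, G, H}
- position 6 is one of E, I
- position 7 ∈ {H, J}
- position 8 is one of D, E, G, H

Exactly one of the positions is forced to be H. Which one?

The 8 variables together cover exactly {C, D, E, F, G, H, I, J} — 8 values for 8 variables — and C appears only in position 4's list, so position 4 = C.
The 7 still-open variables together cover exactly {D, E, F, G, H, I, J} — 7 values for 7 variables — and F appears only in position 3's list, so position 3 = F.
The 6 still-open variables draw from only 6 values {D, E, G, H, I, J}, so each is used; only position 7 can be J, hence position 7 = J.
position 1 and position 6 between them cover only {E, I} — a naked pair. Remove those values from position 2, position 8.
So H goes to position 2.

position 2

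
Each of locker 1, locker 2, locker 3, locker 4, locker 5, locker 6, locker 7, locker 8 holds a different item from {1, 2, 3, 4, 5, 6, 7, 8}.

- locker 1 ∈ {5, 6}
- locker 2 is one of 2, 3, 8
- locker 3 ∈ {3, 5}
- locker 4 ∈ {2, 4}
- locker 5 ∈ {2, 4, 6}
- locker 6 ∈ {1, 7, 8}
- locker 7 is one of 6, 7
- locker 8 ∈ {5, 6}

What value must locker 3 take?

The 8 variables together cover exactly {1, 2, 3, 4, 5, 6, 7, 8} — 8 values for 8 variables — and 1 appears only in locker 6's list, so locker 6 = 1.
The 7 still-open variables together cover exactly {2, 3, 4, 5, 6, 7, 8} — 7 values for 7 variables — and 7 appears only in locker 7's list, so locker 7 = 7.
The 6 still-open variables together cover exactly {2, 3, 4, 5, 6, 8} — 6 values for 6 variables — and 8 appears only in locker 2's list, so locker 2 = 8.
The 5 still-open variables together cover exactly {2, 3, 4, 5, 6} — 5 values for 5 variables — and 3 appears only in locker 3's list, so locker 3 = 3.

3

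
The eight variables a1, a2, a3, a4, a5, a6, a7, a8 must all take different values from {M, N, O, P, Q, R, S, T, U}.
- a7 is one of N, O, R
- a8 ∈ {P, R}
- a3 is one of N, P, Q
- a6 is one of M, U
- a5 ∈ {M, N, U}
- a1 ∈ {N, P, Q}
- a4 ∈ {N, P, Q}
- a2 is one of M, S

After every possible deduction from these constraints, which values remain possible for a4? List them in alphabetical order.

N, P, Q

The 8 variables draw from only 8 values {M, N, O, P, Q, R, S, U}, so each is used; only a7 can be O, hence a7 = O.
The 7 still-open variables draw from only 7 values {M, N, P, Q, R, S, U}, so each is used; only a8 can be R, hence a8 = R.
Among the 6 still-open variables, S fits only a2 (and all 6 values in {M, N, P, Q, S, U} must be used), so a2 = S.
a1, a3, a4 share exactly the 3 values {N, P, Q}; by pigeonhole those values go to them, so strike N, P, Q from a5.
No further eliminations apply; a4 can still be any of N, P, Q.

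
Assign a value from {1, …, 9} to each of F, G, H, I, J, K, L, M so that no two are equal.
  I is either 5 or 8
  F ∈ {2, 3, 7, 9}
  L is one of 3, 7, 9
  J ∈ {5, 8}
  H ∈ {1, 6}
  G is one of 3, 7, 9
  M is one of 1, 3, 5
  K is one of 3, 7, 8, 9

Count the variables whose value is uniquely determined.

Among the 8 variables, 2 fits only F (and all 8 values in {1, 2, 3, 5, 6, 7, 8, 9} must be used), so F = 2.
The 7 still-open variables draw from only 7 values {1, 3, 5, 6, 7, 8, 9}, so each is used; only H can be 6, hence H = 6.
The 6 still-open variables draw from only 6 values {1, 3, 5, 7, 8, 9}, so each is used; only M can be 1, hence M = 1.
I and J share exactly the 2 values {5, 8}; by pigeonhole those values go to them, so strike 5, 8 from K.
Determined: F=2, H=6, M=1. The other variables each still have more than one consistent value. That makes 3.

3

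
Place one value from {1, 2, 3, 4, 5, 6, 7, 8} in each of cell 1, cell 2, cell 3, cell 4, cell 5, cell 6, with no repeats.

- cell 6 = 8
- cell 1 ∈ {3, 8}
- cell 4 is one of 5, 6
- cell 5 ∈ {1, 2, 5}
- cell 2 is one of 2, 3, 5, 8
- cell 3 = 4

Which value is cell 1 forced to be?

3

cell 3 has just one choice, so cell 3 = 4.
cell 6's domain is down to {8}, so cell 6 = 8. Strike 8 from cell 1, cell 2.
So cell 1 = 3.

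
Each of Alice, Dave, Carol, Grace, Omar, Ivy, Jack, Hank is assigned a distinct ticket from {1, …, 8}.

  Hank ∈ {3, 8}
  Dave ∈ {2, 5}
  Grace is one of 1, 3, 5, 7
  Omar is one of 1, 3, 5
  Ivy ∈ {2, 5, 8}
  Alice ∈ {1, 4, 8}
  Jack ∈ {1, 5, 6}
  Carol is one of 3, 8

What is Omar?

1

The 8 variables draw from only 8 values {1, 2, 3, 4, 5, 6, 7, 8}, so each is used; only Alice can be 4, hence Alice = 4.
The 7 still-open variables together cover exactly {1, 2, 3, 5, 6, 7, 8} — 7 values for 7 variables — and 6 appears only in Jack's list, so Jack = 6.
The 6 still-open variables draw from only 6 values {1, 2, 3, 5, 7, 8}, so each is used; only Grace can be 7, hence Grace = 7.
Among the 5 still-open variables, 1 fits only Omar (and all 5 values in {1, 2, 3, 5, 8} must be used), so Omar = 1.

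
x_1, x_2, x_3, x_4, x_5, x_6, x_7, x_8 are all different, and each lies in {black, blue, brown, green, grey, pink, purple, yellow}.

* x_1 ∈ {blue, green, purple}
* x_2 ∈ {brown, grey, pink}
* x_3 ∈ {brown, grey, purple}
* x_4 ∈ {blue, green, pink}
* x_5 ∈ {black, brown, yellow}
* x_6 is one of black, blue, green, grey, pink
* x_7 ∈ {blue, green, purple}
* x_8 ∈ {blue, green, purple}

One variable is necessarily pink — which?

x_4

The 8 variables together cover exactly {black, blue, brown, green, grey, pink, purple, yellow} — 8 values for 8 variables — and yellow appears only in x_5's list, so x_5 = yellow.
Among the 7 still-open variables, black fits only x_6 (and all 7 values in {black, blue, brown, green, grey, pink, purple} must be used), so x_6 = black.
The 3 variables x_1, x_7, x_8 are confined to {blue, green, purple}, which locks those values in; drop them from x_3, x_4.
So pink goes to x_4.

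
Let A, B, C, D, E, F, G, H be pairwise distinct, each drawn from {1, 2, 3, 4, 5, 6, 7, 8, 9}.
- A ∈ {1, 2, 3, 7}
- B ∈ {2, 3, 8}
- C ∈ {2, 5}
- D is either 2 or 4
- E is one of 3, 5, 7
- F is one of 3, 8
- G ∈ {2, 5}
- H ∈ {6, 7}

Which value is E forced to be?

7

The 8 variables together cover exactly {1, 2, 3, 4, 5, 6, 7, 8} — 8 values for 8 variables — and 1 appears only in A's list, so A = 1.
The 7 still-open variables draw from only 7 values {2, 3, 4, 5, 6, 7, 8}, so each is used; only D can be 4, hence D = 4.
The 6 still-open variables draw from only 6 values {2, 3, 5, 6, 7, 8}, so each is used; only H can be 6, hence H = 6.
The 5 still-open variables draw from only 5 values {2, 3, 5, 7, 8}, so each is used; only E can be 7, hence E = 7.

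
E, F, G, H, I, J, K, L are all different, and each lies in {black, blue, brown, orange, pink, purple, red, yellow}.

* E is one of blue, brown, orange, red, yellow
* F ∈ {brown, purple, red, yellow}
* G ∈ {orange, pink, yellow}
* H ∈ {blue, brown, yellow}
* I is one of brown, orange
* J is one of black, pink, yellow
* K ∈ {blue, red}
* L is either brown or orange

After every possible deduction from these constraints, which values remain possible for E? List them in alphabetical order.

Among the 8 variables, black fits only J (and all 8 values in {black, blue, brown, orange, pink, purple, red, yellow} must be used), so J = black.
The 7 still-open variables draw from only 7 values {blue, brown, orange, pink, purple, red, yellow}, so each is used; only G can be pink, hence G = pink.
The 6 still-open variables draw from only 6 values {blue, brown, orange, purple, red, yellow}, so each is used; only F can be purple, hence F = purple.
The 2 variables I and L are confined to {brown, orange}, which locks those values in; drop them from E, H.
No further eliminations apply; E can still be any of blue, red, yellow.

blue, red, yellow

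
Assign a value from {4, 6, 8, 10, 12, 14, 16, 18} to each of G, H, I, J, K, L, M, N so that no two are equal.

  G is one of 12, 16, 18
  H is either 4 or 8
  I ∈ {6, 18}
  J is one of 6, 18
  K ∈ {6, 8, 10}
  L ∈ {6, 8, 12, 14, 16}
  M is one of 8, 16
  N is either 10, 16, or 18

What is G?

12

The 8 variables together cover exactly {4, 6, 8, 10, 12, 14, 16, 18} — 8 values for 8 variables — and 4 appears only in H's list, so H = 4.
Among the 7 still-open variables, 14 fits only L (and all 7 values in {6, 8, 10, 12, 14, 16, 18} must be used), so L = 14.
The 6 still-open variables together cover exactly {6, 8, 10, 12, 16, 18} — 6 values for 6 variables — and 12 appears only in G's list, so G = 12.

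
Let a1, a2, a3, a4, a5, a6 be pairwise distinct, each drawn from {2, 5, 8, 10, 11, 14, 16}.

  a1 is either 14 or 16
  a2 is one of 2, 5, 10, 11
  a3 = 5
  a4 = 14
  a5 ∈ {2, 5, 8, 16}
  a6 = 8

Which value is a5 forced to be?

2

a3 has just one choice, so a3 = 5. Eliminate 5 elsewhere: a2, a5.
a4 has just one choice, so a4 = 14. Remove 14 from a1.
a6's domain is down to {8}, so a6 = 8. Eliminate 8 elsewhere: a5.
That leaves a1 = 16. Strike 16 from a5.
So a5 = 2.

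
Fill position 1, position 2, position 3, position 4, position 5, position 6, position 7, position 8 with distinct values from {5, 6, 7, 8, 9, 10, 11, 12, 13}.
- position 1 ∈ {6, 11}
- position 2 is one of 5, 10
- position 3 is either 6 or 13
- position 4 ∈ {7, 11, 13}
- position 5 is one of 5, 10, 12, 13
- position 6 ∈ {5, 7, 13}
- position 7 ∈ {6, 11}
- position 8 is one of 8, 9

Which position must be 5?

position 1 and position 7 between them cover only {6, 11} — a naked pair. Remove those values from position 3, position 4.
position 3 must be 13 (only option left). Strike 13 from position 4, position 5, position 6.
position 4's domain is down to {7}, so position 4 = 7. Strike 7 from position 6.
So 5 goes to position 6.

position 6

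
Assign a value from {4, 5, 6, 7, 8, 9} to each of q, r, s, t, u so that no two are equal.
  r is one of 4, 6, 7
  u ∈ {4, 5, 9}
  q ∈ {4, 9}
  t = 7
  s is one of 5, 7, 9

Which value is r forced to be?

t's domain is down to {7}, so t = 7. Eliminate 7 elsewhere: r, s.
Among the 4 still-open variables, 6 fits only r (and all 4 values in {4, 5, 6, 9} must be used), so r = 6.

6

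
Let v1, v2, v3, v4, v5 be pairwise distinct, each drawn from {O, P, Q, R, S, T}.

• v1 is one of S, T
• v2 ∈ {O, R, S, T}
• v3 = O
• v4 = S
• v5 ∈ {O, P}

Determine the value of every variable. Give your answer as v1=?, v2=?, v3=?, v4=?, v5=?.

v3's domain is down to {O}, so v3 = O. Eliminate O elsewhere: v2, v5.
v4's domain is down to {S}, so v4 = S. Eliminate S elsewhere: v1, v2.
That leaves v5 = P.
v1's domain is down to {T}, so v1 = T. Eliminate T elsewhere: v2.
v2's domain is down to {R}, so v2 = R.

v1=T, v2=R, v3=O, v4=S, v5=P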